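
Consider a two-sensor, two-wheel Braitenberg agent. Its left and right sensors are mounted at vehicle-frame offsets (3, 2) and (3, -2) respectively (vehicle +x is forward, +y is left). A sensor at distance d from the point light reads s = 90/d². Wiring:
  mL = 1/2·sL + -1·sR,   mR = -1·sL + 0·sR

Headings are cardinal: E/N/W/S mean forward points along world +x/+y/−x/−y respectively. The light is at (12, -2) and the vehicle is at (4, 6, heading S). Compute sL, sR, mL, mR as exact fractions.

left sensor world pos  = (6, 3); dL² = 61
right sensor world pos = (2, 3); dR² = 125
sL = 90/61 = 90/61
sR = 90/125 = 18/25
mL = 1/2·sL + -1·sR = 27/1525
mR = -1·sL + 0·sR = -90/61

90/61 18/25 27/1525 -90/61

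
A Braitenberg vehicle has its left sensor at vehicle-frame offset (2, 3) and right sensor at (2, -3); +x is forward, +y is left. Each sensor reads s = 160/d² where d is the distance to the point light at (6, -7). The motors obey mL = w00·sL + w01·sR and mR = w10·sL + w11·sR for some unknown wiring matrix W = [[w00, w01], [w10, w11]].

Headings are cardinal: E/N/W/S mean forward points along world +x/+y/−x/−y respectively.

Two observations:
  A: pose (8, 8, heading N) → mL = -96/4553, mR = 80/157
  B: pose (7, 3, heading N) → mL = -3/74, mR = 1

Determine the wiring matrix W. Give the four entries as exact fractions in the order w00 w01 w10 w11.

obs A: pose=(8,8,N) → sL=16/29, sR=80/157, mL=-96/4553, mR=80/157
obs B: pose=(7,3,N) → sL=40/37, sR=1, mL=-3/74, mR=1
sensor matrix S = [[16/29, 80/157], [40/37, 1]]; det S = 144/168461
solve [mL_A; mL_B] = S·[w00; w01] and [mR_A; mR_B] = S·[w10; w11]:
  w00 = -1/2, w01 = 1/2, w10 = 0, w11 = 1

-1/2 1/2 0 1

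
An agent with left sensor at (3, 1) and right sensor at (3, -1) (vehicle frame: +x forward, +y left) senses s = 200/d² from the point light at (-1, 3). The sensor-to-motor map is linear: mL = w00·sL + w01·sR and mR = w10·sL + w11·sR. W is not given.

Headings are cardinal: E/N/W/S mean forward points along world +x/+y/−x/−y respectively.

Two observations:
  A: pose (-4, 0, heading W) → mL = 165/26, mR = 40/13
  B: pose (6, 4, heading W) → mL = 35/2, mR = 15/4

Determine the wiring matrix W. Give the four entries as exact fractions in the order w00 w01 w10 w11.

obs A: pose=(-4,0,W) → sL=50/13, sR=5, mL=165/26, mR=40/13
obs B: pose=(6,4,W) → sL=25/2, sR=10, mL=35/2, mR=15/4
sensor matrix S = [[50/13, 5], [25/2, 10]]; det S = -625/26
solve [mL_A; mL_B] = S·[w00; w01] and [mR_A; mR_B] = S·[w10; w11]:
  w00 = 1, w01 = 1/2, w10 = -1/2, w11 = 1

1 1/2 -1/2 1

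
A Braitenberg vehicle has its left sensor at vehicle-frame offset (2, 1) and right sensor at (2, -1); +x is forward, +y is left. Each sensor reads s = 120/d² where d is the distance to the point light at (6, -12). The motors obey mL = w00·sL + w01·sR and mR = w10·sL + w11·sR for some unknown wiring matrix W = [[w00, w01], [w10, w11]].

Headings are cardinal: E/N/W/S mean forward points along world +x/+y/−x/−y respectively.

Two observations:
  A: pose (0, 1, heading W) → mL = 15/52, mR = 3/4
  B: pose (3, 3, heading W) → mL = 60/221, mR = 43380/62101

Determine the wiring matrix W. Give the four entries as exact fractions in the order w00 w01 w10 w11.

1/2 0 1/2 1

obs A: pose=(0,1,W) → sL=15/26, sR=6/13, mL=15/52, mR=3/4
obs B: pose=(3,3,W) → sL=120/221, sR=120/281, mL=60/221, mR=43380/62101
sensor matrix S = [[15/26, 6/13], [120/221, 120/281]]; det S = -3420/807313
solve [mL_A; mL_B] = S·[w00; w01] and [mR_A; mR_B] = S·[w10; w11]:
  w00 = 1/2, w01 = 0, w10 = 1/2, w11 = 1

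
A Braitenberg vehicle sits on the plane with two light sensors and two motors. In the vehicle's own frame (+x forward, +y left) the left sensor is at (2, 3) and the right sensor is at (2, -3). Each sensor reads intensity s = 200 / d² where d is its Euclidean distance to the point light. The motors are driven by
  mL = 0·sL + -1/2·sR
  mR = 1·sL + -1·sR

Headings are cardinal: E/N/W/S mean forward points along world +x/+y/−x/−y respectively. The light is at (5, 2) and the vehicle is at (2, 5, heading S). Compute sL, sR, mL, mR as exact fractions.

left sensor world pos  = (5, 3); dL² = 1
right sensor world pos = (-1, 3); dR² = 37
sL = 200/1 = 200
sR = 200/37 = 200/37
mL = 0·sL + -1/2·sR = -100/37
mR = 1·sL + -1·sR = 7200/37

200 200/37 -100/37 7200/37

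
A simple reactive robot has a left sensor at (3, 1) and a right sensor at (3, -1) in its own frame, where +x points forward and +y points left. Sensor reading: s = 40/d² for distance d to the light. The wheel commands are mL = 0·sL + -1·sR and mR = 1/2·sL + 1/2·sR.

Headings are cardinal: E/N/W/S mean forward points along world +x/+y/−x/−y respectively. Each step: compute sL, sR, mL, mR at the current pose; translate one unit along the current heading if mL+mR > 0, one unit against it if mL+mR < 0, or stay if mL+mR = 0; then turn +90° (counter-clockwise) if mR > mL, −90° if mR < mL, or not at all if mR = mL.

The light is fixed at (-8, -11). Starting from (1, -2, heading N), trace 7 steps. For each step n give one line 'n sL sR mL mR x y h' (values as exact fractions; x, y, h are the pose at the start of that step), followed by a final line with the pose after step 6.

0 5/26 10/61 -10/61 565/3172 1 -2 N
1 40/117 40/157 -40/157 5480/18369 1 -1 W
2 4/13 20/49 -20/49 228/637 0 -1 S
3 8/53 40/221 -40/221 1944/11713 0 0 E
4 5/29 2/13 -2/13 123/754 -1 0 N
5 40/137 8/37 -8/37 1288/5069 -1 1 W
6 4/13 20/53 -20/53 236/689 -2 1 S
final -2 2 E

n=0: pose=(1,-2,N); sL=5/26, sR=10/61; mL=-10/61, mR=565/3172; mL+mR=45/3172 → advance +1; mR−mL=1085/3172 → turn +1·90°
n=1: pose=(1,-1,W); sL=40/117, sR=40/157; mL=-40/157, mR=5480/18369; mL+mR=800/18369 → advance +1; mR−mL=10160/18369 → turn +1·90°
n=2: pose=(0,-1,S); sL=4/13, sR=20/49; mL=-20/49, mR=228/637; mL+mR=-32/637 → advance -1; mR−mL=488/637 → turn +1·90°
n=3: pose=(0,0,E); sL=8/53, sR=40/221; mL=-40/221, mR=1944/11713; mL+mR=-176/11713 → advance -1; mR−mL=4064/11713 → turn +1·90°
n=4: pose=(-1,0,N); sL=5/29, sR=2/13; mL=-2/13, mR=123/754; mL+mR=7/754 → advance +1; mR−mL=239/754 → turn +1·90°
n=5: pose=(-1,1,W); sL=40/137, sR=8/37; mL=-8/37, mR=1288/5069; mL+mR=192/5069 → advance +1; mR−mL=2384/5069 → turn +1·90°
n=6: pose=(-2,1,S); sL=4/13, sR=20/53; mL=-20/53, mR=236/689; mL+mR=-24/689 → advance -1; mR−mL=496/689 → turn +1·90°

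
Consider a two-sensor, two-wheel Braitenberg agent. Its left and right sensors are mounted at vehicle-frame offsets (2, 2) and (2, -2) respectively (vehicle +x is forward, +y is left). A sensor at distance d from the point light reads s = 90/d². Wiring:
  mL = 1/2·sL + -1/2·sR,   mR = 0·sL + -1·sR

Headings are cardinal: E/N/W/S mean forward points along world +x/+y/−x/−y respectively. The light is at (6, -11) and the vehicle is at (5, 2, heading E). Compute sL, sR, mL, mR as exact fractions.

45/113 45/61 -1170/6893 -45/61

left sensor world pos  = (7, 4); dL² = 226
right sensor world pos = (7, 0); dR² = 122
sL = 90/226 = 45/113
sR = 90/122 = 45/61
mL = 1/2·sL + -1/2·sR = -1170/6893
mR = 0·sL + -1·sR = -45/61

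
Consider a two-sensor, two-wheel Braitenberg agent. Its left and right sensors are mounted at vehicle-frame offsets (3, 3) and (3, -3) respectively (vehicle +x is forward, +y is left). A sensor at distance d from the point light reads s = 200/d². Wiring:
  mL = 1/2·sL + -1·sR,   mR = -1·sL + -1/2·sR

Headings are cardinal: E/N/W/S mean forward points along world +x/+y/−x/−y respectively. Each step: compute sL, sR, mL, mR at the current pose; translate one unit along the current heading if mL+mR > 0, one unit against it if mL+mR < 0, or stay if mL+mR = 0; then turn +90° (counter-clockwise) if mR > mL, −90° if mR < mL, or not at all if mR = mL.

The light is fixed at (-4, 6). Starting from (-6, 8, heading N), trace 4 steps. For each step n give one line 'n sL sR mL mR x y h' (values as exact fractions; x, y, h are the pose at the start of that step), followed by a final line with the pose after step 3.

0 4 100/13 -74/13 -102/13 -6 8 N
1 200/17 40 -580/17 -540/17 -6 7 E
2 50/13 25/2 -275/26 -525/52 -7 7 N
3 40/9 40/9 -20/9 -20/3 -7 6 W
final -6 6 N

n=0: pose=(-6,8,N); sL=4, sR=100/13; mL=-74/13, mR=-102/13; mL+mR=-176/13 → advance -1; mR−mL=-28/13 → turn -1·90°
n=1: pose=(-6,7,E); sL=200/17, sR=40; mL=-580/17, mR=-540/17; mL+mR=-1120/17 → advance -1; mR−mL=40/17 → turn +1·90°
n=2: pose=(-7,7,N); sL=50/13, sR=25/2; mL=-275/26, mR=-525/52; mL+mR=-1075/52 → advance -1; mR−mL=25/52 → turn +1·90°
n=3: pose=(-7,6,W); sL=40/9, sR=40/9; mL=-20/9, mR=-20/3; mL+mR=-80/9 → advance -1; mR−mL=-40/9 → turn -1·90°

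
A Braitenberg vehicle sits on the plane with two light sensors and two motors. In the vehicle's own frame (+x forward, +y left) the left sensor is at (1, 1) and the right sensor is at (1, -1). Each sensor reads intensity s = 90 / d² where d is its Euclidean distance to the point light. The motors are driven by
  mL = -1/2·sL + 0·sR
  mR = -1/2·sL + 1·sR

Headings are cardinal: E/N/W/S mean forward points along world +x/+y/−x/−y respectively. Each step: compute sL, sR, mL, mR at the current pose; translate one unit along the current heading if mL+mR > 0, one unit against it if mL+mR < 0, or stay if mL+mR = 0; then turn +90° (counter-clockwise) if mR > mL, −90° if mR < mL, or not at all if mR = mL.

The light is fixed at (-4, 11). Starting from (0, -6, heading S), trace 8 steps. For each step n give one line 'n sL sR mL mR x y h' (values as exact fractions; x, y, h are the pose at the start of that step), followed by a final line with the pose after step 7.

n=0: pose=(0,-6,S); sL=90/349, sR=10/37; mL=-45/349, mR=1825/12913; mL+mR=160/12913 → advance +1; mR−mL=10/37 → turn +1·90°
n=1: pose=(0,-7,E); sL=45/157, sR=45/193; mL=-45/314, mR=5445/60602; mL+mR=-1620/30301 → advance -1; mR−mL=45/193 → turn +1·90°
n=2: pose=(-1,-7,N); sL=90/293, sR=18/61; mL=-45/293, mR=2529/17873; mL+mR=-216/17873 → advance -1; mR−mL=18/61 → turn +1·90°
n=3: pose=(-1,-8,W); sL=45/202, sR=45/164; mL=-45/404, mR=675/4141; mL+mR=855/16564 → advance +1; mR−mL=45/164 → turn +1·90°
n=4: pose=(-2,-8,S); sL=90/409, sR=90/401; mL=-45/409, mR=18765/164009; mL+mR=720/164009 → advance +1; mR−mL=90/401 → turn +1·90°
n=5: pose=(-2,-9,E); sL=9/37, sR=1/5; mL=-9/74, mR=29/370; mL+mR=-8/185 → advance -1; mR−mL=1/5 → turn +1·90°
n=6: pose=(-3,-9,N); sL=90/361, sR=18/73; mL=-45/361, mR=3213/26353; mL+mR=-72/26353 → advance -1; mR−mL=18/73 → turn +1·90°
n=7: pose=(-3,-10,W); sL=45/242, sR=9/40; mL=-45/484, mR=639/4840; mL+mR=189/4840 → advance +1; mR−mL=9/40 → turn +1·90°

0 90/349 10/37 -45/349 1825/12913 0 -6 S
1 45/157 45/193 -45/314 5445/60602 0 -7 E
2 90/293 18/61 -45/293 2529/17873 -1 -7 N
3 45/202 45/164 -45/404 675/4141 -1 -8 W
4 90/409 90/401 -45/409 18765/164009 -2 -8 S
5 9/37 1/5 -9/74 29/370 -2 -9 E
6 90/361 18/73 -45/361 3213/26353 -3 -9 N
7 45/242 9/40 -45/484 639/4840 -3 -10 W
final -4 -10 S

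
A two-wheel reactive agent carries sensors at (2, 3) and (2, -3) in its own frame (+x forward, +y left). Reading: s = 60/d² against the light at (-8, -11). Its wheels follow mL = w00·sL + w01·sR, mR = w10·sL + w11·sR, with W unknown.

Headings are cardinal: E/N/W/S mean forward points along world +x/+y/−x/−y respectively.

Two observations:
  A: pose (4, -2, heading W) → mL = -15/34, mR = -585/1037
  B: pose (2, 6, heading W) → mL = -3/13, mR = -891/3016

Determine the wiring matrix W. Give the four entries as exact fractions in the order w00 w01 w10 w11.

obs A: pose=(4,-2,W) → sL=15/34, sR=15/61, mL=-15/34, mR=-585/1037
obs B: pose=(2,6,W) → sL=3/13, sR=15/116, mL=-3/13, mR=-891/3016
sensor matrix S = [[15/34, 15/61], [3/13, 15/116]]; det S = 945/3127592
solve [mL_A; mL_B] = S·[w00; w01] and [mR_A; mR_B] = S·[w10; w11]:
  w00 = -1, w01 = 0, w10 = -1, w11 = -1/2

-1 0 -1 -1/2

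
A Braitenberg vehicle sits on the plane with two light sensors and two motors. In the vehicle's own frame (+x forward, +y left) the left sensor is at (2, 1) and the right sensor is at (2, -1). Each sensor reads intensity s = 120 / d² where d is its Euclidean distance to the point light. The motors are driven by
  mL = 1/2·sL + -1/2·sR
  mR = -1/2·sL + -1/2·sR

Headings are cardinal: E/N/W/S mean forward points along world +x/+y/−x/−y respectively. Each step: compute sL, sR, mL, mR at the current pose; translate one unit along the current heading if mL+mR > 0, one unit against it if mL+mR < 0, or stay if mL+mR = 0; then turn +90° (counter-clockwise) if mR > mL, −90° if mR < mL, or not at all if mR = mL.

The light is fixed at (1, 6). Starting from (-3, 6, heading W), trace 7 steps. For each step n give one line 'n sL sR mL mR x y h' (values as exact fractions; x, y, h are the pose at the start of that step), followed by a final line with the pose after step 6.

n=0: pose=(-3,6,W); sL=120/37, sR=120/37; mL=0, mR=-120/37; mL+mR=-120/37 → advance -1; mR−mL=-120/37 → turn -1·90°
n=1: pose=(-2,6,N); sL=6, sR=15; mL=-9/2, mR=-21/2; mL+mR=-15 → advance -1; mR−mL=-6 → turn -1·90°
n=2: pose=(-2,5,E); sL=120, sR=24; mL=48, mR=-72; mL+mR=-24 → advance -1; mR−mL=-120 → turn -1·90°
n=3: pose=(-3,5,S); sL=20/3, sR=60/17; mL=80/51, mR=-260/51; mL+mR=-60/17 → advance -1; mR−mL=-20/3 → turn -1·90°
n=4: pose=(-3,6,W); sL=120/37, sR=120/37; mL=0, mR=-120/37; mL+mR=-120/37 → advance -1; mR−mL=-120/37 → turn -1·90°
n=5: pose=(-2,6,N); sL=6, sR=15; mL=-9/2, mR=-21/2; mL+mR=-15 → advance -1; mR−mL=-6 → turn -1·90°
n=6: pose=(-2,5,E); sL=120, sR=24; mL=48, mR=-72; mL+mR=-24 → advance -1; mR−mL=-120 → turn -1·90°

0 120/37 120/37 0 -120/37 -3 6 W
1 6 15 -9/2 -21/2 -2 6 N
2 120 24 48 -72 -2 5 E
3 20/3 60/17 80/51 -260/51 -3 5 S
4 120/37 120/37 0 -120/37 -3 6 W
5 6 15 -9/2 -21/2 -2 6 N
6 120 24 48 -72 -2 5 E
final -3 5 S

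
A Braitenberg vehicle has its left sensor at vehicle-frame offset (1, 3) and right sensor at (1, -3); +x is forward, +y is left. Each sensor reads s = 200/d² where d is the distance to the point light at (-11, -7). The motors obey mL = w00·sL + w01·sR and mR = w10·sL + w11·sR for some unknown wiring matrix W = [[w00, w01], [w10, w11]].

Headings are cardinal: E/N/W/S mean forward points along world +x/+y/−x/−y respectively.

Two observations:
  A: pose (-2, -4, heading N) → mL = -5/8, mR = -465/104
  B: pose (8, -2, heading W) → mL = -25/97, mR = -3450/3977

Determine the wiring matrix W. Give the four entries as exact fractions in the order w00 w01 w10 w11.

0 -1/2 -1 -1/2

obs A: pose=(-2,-4,N) → sL=50/13, sR=5/4, mL=-5/8, mR=-465/104
obs B: pose=(8,-2,W) → sL=25/41, sR=50/97, mL=-25/97, mR=-3450/3977
sensor matrix S = [[50/13, 5/4], [25/41, 50/97]]; det S = 252375/206804
solve [mL_A; mL_B] = S·[w00; w01] and [mR_A; mR_B] = S·[w10; w11]:
  w00 = 0, w01 = -1/2, w10 = -1, w11 = -1/2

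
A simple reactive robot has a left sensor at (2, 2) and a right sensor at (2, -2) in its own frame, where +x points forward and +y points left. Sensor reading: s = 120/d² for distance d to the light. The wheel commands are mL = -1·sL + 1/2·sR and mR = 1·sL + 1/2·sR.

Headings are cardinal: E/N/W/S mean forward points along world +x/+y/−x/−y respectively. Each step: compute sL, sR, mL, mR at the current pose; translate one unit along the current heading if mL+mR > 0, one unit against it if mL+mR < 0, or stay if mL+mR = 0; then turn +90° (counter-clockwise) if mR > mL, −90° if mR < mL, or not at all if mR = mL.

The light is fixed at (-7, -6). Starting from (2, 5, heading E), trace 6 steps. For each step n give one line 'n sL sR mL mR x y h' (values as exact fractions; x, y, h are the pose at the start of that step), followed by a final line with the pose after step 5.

n=0: pose=(2,5,E); sL=12/29, sR=60/101; mL=-342/2929, mR=2082/2929; mL+mR=60/101 → advance +1; mR−mL=24/29 → turn +1·90°
n=1: pose=(3,5,N); sL=120/233, sR=120/313; mL=-23580/72929, mR=51540/72929; mL+mR=120/313 → advance +1; mR−mL=240/233 → turn +1·90°
n=2: pose=(3,6,W); sL=30/41, sR=6/13; mL=-267/533, mR=513/533; mL+mR=6/13 → advance +1; mR−mL=60/41 → turn +1·90°
n=3: pose=(2,6,S); sL=120/221, sR=120/149; mL=-4620/32929, mR=31140/32929; mL+mR=120/149 → advance +1; mR−mL=240/221 → turn +1·90°
n=4: pose=(2,5,E); sL=12/29, sR=60/101; mL=-342/2929, mR=2082/2929; mL+mR=60/101 → advance +1; mR−mL=24/29 → turn +1·90°
n=5: pose=(3,5,N); sL=120/233, sR=120/313; mL=-23580/72929, mR=51540/72929; mL+mR=120/313 → advance +1; mR−mL=240/233 → turn +1·90°

0 12/29 60/101 -342/2929 2082/2929 2 5 E
1 120/233 120/313 -23580/72929 51540/72929 3 5 N
2 30/41 6/13 -267/533 513/533 3 6 W
3 120/221 120/149 -4620/32929 31140/32929 2 6 S
4 12/29 60/101 -342/2929 2082/2929 2 5 E
5 120/233 120/313 -23580/72929 51540/72929 3 5 N
final 3 6 W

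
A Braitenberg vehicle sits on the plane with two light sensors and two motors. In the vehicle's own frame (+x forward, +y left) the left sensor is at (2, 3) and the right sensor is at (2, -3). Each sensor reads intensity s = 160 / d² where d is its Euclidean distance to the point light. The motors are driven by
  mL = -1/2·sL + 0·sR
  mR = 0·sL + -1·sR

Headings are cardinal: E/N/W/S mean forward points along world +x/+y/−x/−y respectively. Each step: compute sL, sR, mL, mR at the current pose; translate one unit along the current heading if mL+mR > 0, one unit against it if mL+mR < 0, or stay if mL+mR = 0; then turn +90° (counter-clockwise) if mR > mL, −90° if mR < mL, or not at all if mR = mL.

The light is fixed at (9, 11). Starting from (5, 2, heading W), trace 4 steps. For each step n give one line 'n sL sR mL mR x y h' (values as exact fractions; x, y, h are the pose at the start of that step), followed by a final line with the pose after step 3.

n=0: pose=(5,2,W); sL=8/9, sR=20/9; mL=-4/9, mR=-20/9; mL+mR=-8/3 → advance -1; mR−mL=-16/9 → turn -1·90°
n=1: pose=(6,2,N); sL=32/17, sR=160/49; mL=-16/17, mR=-160/49; mL+mR=-3504/833 → advance -1; mR−mL=-1936/833 → turn -1·90°
n=2: pose=(6,1,E); sL=16/5, sR=16/17; mL=-8/5, mR=-16/17; mL+mR=-216/85 → advance -1; mR−mL=56/85 → turn +1·90°
n=3: pose=(5,1,N); sL=160/113, sR=32/13; mL=-80/113, mR=-32/13; mL+mR=-4656/1469 → advance -1; mR−mL=-2576/1469 → turn -1·90°

0 8/9 20/9 -4/9 -20/9 5 2 W
1 32/17 160/49 -16/17 -160/49 6 2 N
2 16/5 16/17 -8/5 -16/17 6 1 E
3 160/113 32/13 -80/113 -32/13 5 1 N
final 5 0 E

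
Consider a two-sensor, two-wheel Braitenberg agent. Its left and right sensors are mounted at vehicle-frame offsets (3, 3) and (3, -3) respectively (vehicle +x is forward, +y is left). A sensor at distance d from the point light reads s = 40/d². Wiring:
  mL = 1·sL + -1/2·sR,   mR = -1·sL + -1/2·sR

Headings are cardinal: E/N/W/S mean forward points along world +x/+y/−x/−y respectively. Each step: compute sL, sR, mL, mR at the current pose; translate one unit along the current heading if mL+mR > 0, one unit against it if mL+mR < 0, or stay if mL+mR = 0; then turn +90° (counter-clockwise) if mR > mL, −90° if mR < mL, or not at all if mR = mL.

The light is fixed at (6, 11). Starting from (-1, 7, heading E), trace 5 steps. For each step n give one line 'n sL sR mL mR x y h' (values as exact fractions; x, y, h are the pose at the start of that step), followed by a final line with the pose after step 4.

0 40/17 8/13 452/221 -588/221 -1 7 E
1 20/37 4/17 266/629 -414/629 -2 7 S
2 40/157 40/121 1700/18997 -7980/18997 -2 8 W
3 2/5 5/2 -17/20 -33/20 -1 8 N
4 40/17 8/13 452/221 -588/221 -1 7 E
final -2 7 S

n=0: pose=(-1,7,E); sL=40/17, sR=8/13; mL=452/221, mR=-588/221; mL+mR=-8/13 → advance -1; mR−mL=-80/17 → turn -1·90°
n=1: pose=(-2,7,S); sL=20/37, sR=4/17; mL=266/629, mR=-414/629; mL+mR=-4/17 → advance -1; mR−mL=-40/37 → turn -1·90°
n=2: pose=(-2,8,W); sL=40/157, sR=40/121; mL=1700/18997, mR=-7980/18997; mL+mR=-40/121 → advance -1; mR−mL=-80/157 → turn -1·90°
n=3: pose=(-1,8,N); sL=2/5, sR=5/2; mL=-17/20, mR=-33/20; mL+mR=-5/2 → advance -1; mR−mL=-4/5 → turn -1·90°
n=4: pose=(-1,7,E); sL=40/17, sR=8/13; mL=452/221, mR=-588/221; mL+mR=-8/13 → advance -1; mR−mL=-80/17 → turn -1·90°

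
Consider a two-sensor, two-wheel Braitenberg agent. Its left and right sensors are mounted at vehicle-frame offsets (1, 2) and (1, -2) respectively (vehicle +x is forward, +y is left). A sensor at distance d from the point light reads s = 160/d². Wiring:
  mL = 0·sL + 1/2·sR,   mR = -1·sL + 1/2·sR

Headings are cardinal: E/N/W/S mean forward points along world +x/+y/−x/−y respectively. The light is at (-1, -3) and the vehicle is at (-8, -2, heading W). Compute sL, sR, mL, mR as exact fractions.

left sensor world pos  = (-9, -4); dL² = 65
right sensor world pos = (-9, 0); dR² = 73
sL = 160/65 = 32/13
sR = 160/73 = 160/73
mL = 0·sL + 1/2·sR = 80/73
mR = -1·sL + 1/2·sR = -1296/949

32/13 160/73 80/73 -1296/949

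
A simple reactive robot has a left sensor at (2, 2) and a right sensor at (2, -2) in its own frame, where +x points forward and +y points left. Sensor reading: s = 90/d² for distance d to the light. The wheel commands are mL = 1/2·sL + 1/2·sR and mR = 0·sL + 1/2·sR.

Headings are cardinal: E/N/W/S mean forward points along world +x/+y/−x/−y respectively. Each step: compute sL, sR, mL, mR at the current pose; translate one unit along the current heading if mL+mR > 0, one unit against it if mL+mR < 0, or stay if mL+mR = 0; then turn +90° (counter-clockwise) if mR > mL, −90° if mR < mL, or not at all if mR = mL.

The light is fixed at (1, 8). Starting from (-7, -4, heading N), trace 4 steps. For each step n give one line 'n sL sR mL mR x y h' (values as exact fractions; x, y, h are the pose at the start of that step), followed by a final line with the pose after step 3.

0 9/20 45/68 189/340 45/136 -7 -4 N
1 10/13 18/41 322/533 9/41 -7 -3 E
2 45/97 9/25 999/2425 9/50 -6 -3 S
3 90/277 90/181 20610/50137 45/181 -6 -4 W
final -7 -4 N

n=0: pose=(-7,-4,N); sL=9/20, sR=45/68; mL=189/340, mR=45/136; mL+mR=603/680 → advance +1; mR−mL=-9/40 → turn -1·90°
n=1: pose=(-7,-3,E); sL=10/13, sR=18/41; mL=322/533, mR=9/41; mL+mR=439/533 → advance +1; mR−mL=-5/13 → turn -1·90°
n=2: pose=(-6,-3,S); sL=45/97, sR=9/25; mL=999/2425, mR=9/50; mL+mR=2871/4850 → advance +1; mR−mL=-45/194 → turn -1·90°
n=3: pose=(-6,-4,W); sL=90/277, sR=90/181; mL=20610/50137, mR=45/181; mL+mR=33075/50137 → advance +1; mR−mL=-45/277 → turn -1·90°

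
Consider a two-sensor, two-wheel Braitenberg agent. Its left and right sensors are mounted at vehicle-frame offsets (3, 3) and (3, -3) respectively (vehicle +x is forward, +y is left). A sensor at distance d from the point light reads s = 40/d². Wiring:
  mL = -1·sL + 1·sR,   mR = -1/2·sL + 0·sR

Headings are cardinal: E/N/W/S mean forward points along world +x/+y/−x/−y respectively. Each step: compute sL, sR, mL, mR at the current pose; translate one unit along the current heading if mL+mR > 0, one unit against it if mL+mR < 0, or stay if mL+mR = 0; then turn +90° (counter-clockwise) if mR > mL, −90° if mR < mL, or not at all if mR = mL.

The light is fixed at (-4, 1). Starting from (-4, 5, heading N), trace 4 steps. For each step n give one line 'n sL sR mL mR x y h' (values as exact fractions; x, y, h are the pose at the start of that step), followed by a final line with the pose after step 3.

0 20/29 20/29 0 -10/29 -4 5 N
1 8/9 40/9 32/9 -4/9 -4 4 E
2 5/2 10 15/2 -5/4 -3 4 S
3 8 40/29 -192/29 -4 -3 3 W
final -2 3 S

n=0: pose=(-4,5,N); sL=20/29, sR=20/29; mL=0, mR=-10/29; mL+mR=-10/29 → advance -1; mR−mL=-10/29 → turn -1·90°
n=1: pose=(-4,4,E); sL=8/9, sR=40/9; mL=32/9, mR=-4/9; mL+mR=28/9 → advance +1; mR−mL=-4 → turn -1·90°
n=2: pose=(-3,4,S); sL=5/2, sR=10; mL=15/2, mR=-5/4; mL+mR=25/4 → advance +1; mR−mL=-35/4 → turn -1·90°
n=3: pose=(-3,3,W); sL=8, sR=40/29; mL=-192/29, mR=-4; mL+mR=-308/29 → advance -1; mR−mL=76/29 → turn +1·90°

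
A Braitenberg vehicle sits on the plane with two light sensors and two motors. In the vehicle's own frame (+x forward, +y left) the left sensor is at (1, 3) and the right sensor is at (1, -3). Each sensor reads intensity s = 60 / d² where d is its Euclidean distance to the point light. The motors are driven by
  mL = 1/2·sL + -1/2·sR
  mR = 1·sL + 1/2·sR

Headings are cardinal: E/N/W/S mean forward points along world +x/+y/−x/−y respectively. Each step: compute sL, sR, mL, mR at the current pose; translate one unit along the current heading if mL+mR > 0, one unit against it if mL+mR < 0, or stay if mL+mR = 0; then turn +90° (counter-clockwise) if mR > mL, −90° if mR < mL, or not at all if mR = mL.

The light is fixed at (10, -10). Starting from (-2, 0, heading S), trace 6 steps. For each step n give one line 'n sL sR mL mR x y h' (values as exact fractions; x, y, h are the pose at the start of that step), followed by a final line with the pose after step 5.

n=0: pose=(-2,0,S); sL=10/27, sR=10/51; mL=40/459, mR=215/459; mL+mR=5/9 → advance +1; mR−mL=175/459 → turn +1·90°
n=1: pose=(-2,-1,E); sL=12/53, sR=60/157; mL=-648/8321, mR=3474/8321; mL+mR=18/53 → advance +1; mR−mL=4122/8321 → turn +1·90°
n=2: pose=(-1,-1,N); sL=15/74, sR=15/41; mL=-495/6068, mR=585/1517; mL+mR=45/148 → advance +1; mR−mL=2835/6068 → turn +1·90°
n=3: pose=(-1,0,W); sL=60/193, sR=60/313; mL=3600/60409, mR=24570/60409; mL+mR=90/193 → advance +1; mR−mL=20970/60409 → turn +1·90°
n=4: pose=(-2,0,S); sL=10/27, sR=10/51; mL=40/459, mR=215/459; mL+mR=5/9 → advance +1; mR−mL=175/459 → turn +1·90°
n=5: pose=(-2,-1,E); sL=12/53, sR=60/157; mL=-648/8321, mR=3474/8321; mL+mR=18/53 → advance +1; mR−mL=4122/8321 → turn +1·90°

0 10/27 10/51 40/459 215/459 -2 0 S
1 12/53 60/157 -648/8321 3474/8321 -2 -1 E
2 15/74 15/41 -495/6068 585/1517 -1 -1 N
3 60/193 60/313 3600/60409 24570/60409 -1 0 W
4 10/27 10/51 40/459 215/459 -2 0 S
5 12/53 60/157 -648/8321 3474/8321 -2 -1 E
final -1 -1 N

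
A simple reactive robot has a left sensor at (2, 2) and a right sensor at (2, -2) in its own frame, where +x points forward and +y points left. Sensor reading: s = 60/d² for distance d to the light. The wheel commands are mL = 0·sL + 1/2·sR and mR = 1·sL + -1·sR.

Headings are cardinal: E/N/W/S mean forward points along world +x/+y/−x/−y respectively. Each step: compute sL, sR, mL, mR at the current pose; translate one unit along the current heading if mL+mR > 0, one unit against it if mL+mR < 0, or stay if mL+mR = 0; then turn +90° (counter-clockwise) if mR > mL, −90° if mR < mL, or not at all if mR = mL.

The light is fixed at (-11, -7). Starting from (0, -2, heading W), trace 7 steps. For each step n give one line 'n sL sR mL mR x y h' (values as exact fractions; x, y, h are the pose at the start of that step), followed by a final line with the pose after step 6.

0 2/3 6/13 3/13 8/39 0 -2 W
1 60/113 60/193 30/193 4800/21809 -1 -2 N
2 3/4 15/32 15/64 9/32 -1 -1 W
3 60/137 12/13 6/13 -864/1781 -2 -1 S
4 30/37 6/13 3/13 168/481 -2 0 W
5 12/25 60/61 30/61 -768/1525 -3 0 S
6 5/6 15/34 15/68 20/51 -3 1 W
final -4 1 S

n=0: pose=(0,-2,W); sL=2/3, sR=6/13; mL=3/13, mR=8/39; mL+mR=17/39 → advance +1; mR−mL=-1/39 → turn -1·90°
n=1: pose=(-1,-2,N); sL=60/113, sR=60/193; mL=30/193, mR=4800/21809; mL+mR=8190/21809 → advance +1; mR−mL=1410/21809 → turn +1·90°
n=2: pose=(-1,-1,W); sL=3/4, sR=15/32; mL=15/64, mR=9/32; mL+mR=33/64 → advance +1; mR−mL=3/64 → turn +1·90°
n=3: pose=(-2,-1,S); sL=60/137, sR=12/13; mL=6/13, mR=-864/1781; mL+mR=-42/1781 → advance -1; mR−mL=-1686/1781 → turn -1·90°
n=4: pose=(-2,0,W); sL=30/37, sR=6/13; mL=3/13, mR=168/481; mL+mR=279/481 → advance +1; mR−mL=57/481 → turn +1·90°
n=5: pose=(-3,0,S); sL=12/25, sR=60/61; mL=30/61, mR=-768/1525; mL+mR=-18/1525 → advance -1; mR−mL=-1518/1525 → turn -1·90°
n=6: pose=(-3,1,W); sL=5/6, sR=15/34; mL=15/68, mR=20/51; mL+mR=125/204 → advance +1; mR−mL=35/204 → turn +1·90°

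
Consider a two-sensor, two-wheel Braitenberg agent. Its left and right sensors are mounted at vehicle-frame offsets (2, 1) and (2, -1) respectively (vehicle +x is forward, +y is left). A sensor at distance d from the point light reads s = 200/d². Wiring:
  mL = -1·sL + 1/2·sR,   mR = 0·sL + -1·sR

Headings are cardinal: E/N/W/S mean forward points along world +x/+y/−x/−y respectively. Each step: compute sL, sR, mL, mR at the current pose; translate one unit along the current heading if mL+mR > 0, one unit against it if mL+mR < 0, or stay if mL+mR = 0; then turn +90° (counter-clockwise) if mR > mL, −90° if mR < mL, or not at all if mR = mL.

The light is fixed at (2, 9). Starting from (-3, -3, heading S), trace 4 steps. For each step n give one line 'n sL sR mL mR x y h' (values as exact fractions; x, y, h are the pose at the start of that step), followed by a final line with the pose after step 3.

0 50/53 25/29 -1575/3074 -25/29 -3 -3 S
1 200/193 200/149 -10500/28757 -200/149 -3 -2 W
2 100/53 20/9 -370/477 -20/9 -2 -2 N
3 8/5 200/173 -884/865 -200/173 -2 -3 E
final -3 -3 S

n=0: pose=(-3,-3,S); sL=50/53, sR=25/29; mL=-1575/3074, mR=-25/29; mL+mR=-4225/3074 → advance -1; mR−mL=-1075/3074 → turn -1·90°
n=1: pose=(-3,-2,W); sL=200/193, sR=200/149; mL=-10500/28757, mR=-200/149; mL+mR=-49100/28757 → advance -1; mR−mL=-28100/28757 → turn -1·90°
n=2: pose=(-2,-2,N); sL=100/53, sR=20/9; mL=-370/477, mR=-20/9; mL+mR=-1430/477 → advance -1; mR−mL=-230/159 → turn -1·90°
n=3: pose=(-2,-3,E); sL=8/5, sR=200/173; mL=-884/865, mR=-200/173; mL+mR=-1884/865 → advance -1; mR−mL=-116/865 → turn -1·90°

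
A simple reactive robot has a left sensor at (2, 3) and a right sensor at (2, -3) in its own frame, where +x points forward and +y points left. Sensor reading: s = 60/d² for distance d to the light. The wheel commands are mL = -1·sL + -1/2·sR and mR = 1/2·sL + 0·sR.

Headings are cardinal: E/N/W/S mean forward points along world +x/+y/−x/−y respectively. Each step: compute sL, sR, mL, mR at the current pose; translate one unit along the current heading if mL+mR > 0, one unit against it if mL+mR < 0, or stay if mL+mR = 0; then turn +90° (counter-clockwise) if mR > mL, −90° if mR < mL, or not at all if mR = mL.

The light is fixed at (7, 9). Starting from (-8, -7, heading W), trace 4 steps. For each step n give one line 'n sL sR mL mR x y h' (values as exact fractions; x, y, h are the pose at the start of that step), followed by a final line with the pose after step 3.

n=0: pose=(-8,-7,W); sL=6/65, sR=30/229; mL=-2349/14885, mR=3/65; mL+mR=-1662/14885 → advance -1; mR−mL=3036/14885 → turn +1·90°
n=1: pose=(-7,-7,S); sL=12/89, sR=60/613; mL=-10026/54557, mR=6/89; mL+mR=-6348/54557 → advance -1; mR−mL=13704/54557 → turn +1·90°
n=2: pose=(-7,-6,E); sL=5/24, sR=5/39; mL=-85/312, mR=5/48; mL+mR=-35/208 → advance -1; mR−mL=235/624 → turn +1·90°
n=3: pose=(-8,-6,N); sL=60/493, sR=60/313; mL=-33570/154309, mR=30/493; mL+mR=-24180/154309 → advance -1; mR−mL=42960/154309 → turn +1·90°

0 6/65 30/229 -2349/14885 3/65 -8 -7 W
1 12/89 60/613 -10026/54557 6/89 -7 -7 S
2 5/24 5/39 -85/312 5/48 -7 -6 E
3 60/493 60/313 -33570/154309 30/493 -8 -6 N
final -8 -7 W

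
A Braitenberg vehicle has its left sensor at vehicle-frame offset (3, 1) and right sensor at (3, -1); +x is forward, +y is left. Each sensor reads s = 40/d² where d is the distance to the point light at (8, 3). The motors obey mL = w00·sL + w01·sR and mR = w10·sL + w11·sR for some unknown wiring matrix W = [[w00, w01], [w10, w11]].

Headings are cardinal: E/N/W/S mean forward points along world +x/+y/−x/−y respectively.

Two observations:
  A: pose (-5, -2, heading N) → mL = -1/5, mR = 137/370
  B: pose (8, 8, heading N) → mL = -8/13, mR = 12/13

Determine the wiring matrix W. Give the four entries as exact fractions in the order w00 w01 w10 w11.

obs A: pose=(-5,-2,N) → sL=1/5, sR=10/37, mL=-1/5, mR=137/370
obs B: pose=(8,8,N) → sL=8/13, sR=8/13, mL=-8/13, mR=12/13
sensor matrix S = [[1/5, 10/37], [8/13, 8/13]]; det S = -8/185
solve [mL_A; mL_B] = S·[w00; w01] and [mR_A; mR_B] = S·[w10; w11]:
  w00 = -1, w01 = 0, w10 = 1/2, w11 = 1

-1 0 1/2 1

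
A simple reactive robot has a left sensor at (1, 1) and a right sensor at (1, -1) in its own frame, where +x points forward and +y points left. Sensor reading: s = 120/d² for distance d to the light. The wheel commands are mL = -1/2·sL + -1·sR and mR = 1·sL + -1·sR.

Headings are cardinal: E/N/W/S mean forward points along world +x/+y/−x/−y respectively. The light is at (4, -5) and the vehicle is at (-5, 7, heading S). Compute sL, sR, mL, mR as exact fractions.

left sensor world pos  = (-4, 6); dL² = 185
right sensor world pos = (-6, 6); dR² = 221
sL = 120/185 = 24/37
sR = 120/221 = 120/221
mL = -1/2·sL + -1·sR = -7092/8177
mR = 1·sL + -1·sR = 864/8177

24/37 120/221 -7092/8177 864/8177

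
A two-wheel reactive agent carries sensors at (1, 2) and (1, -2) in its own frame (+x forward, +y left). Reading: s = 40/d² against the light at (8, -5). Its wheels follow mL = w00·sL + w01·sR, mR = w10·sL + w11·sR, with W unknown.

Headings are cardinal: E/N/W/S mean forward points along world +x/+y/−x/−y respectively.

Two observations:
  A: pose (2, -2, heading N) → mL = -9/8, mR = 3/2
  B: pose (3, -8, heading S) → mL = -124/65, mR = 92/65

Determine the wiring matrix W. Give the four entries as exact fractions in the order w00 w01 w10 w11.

-1 -1/2 1/2 1

obs A: pose=(2,-2,N) → sL=1/2, sR=5/4, mL=-9/8, mR=3/2
obs B: pose=(3,-8,S) → sL=8/5, sR=8/13, mL=-124/65, mR=92/65
sensor matrix S = [[1/2, 5/4], [8/5, 8/13]]; det S = -22/13
solve [mL_A; mL_B] = S·[w00; w01] and [mR_A; mR_B] = S·[w10; w11]:
  w00 = -1, w01 = -1/2, w10 = 1/2, w11 = 1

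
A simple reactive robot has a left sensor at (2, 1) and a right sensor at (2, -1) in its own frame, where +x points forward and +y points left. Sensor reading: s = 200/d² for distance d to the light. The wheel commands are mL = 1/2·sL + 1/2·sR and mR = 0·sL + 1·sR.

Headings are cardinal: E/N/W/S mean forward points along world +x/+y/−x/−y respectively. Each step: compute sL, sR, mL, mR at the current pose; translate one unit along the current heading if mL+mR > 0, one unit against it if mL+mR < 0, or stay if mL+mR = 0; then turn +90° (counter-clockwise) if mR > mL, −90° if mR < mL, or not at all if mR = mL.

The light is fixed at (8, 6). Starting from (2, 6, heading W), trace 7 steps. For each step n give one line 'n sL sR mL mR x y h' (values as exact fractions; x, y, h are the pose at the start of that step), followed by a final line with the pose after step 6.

n=0: pose=(2,6,W); sL=40/13, sR=40/13; mL=40/13, mR=40/13; mL+mR=80/13 → advance +1; mR−mL=0 → turn +0·90°
n=1: pose=(1,6,W); sL=100/41, sR=100/41; mL=100/41, mR=100/41; mL+mR=200/41 → advance +1; mR−mL=0 → turn +0·90°
n=2: pose=(0,6,W); sL=200/101, sR=200/101; mL=200/101, mR=200/101; mL+mR=400/101 → advance +1; mR−mL=0 → turn +0·90°
n=3: pose=(-1,6,W); sL=100/61, sR=100/61; mL=100/61, mR=100/61; mL+mR=200/61 → advance +1; mR−mL=0 → turn +0·90°
n=4: pose=(-2,6,W); sL=40/29, sR=40/29; mL=40/29, mR=40/29; mL+mR=80/29 → advance +1; mR−mL=0 → turn +0·90°
n=5: pose=(-3,6,W); sL=20/17, sR=20/17; mL=20/17, mR=20/17; mL+mR=40/17 → advance +1; mR−mL=0 → turn +0·90°
n=6: pose=(-4,6,W); sL=200/197, sR=200/197; mL=200/197, mR=200/197; mL+mR=400/197 → advance +1; mR−mL=0 → turn +0·90°

0 40/13 40/13 40/13 40/13 2 6 W
1 100/41 100/41 100/41 100/41 1 6 W
2 200/101 200/101 200/101 200/101 0 6 W
3 100/61 100/61 100/61 100/61 -1 6 W
4 40/29 40/29 40/29 40/29 -2 6 W
5 20/17 20/17 20/17 20/17 -3 6 W
6 200/197 200/197 200/197 200/197 -4 6 W
final -5 6 W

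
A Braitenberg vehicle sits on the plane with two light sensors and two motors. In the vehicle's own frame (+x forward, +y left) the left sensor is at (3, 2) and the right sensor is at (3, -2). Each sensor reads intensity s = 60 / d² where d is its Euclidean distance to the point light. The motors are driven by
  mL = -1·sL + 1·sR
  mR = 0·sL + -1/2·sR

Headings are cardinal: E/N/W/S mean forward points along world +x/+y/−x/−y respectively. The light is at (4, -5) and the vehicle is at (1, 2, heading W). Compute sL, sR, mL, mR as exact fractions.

left sensor world pos  = (-2, 0); dL² = 61
right sensor world pos = (-2, 4); dR² = 117
sL = 60/61 = 60/61
sR = 60/117 = 20/39
mL = -1·sL + 1·sR = -1120/2379
mR = 0·sL + -1/2·sR = -10/39

60/61 20/39 -1120/2379 -10/39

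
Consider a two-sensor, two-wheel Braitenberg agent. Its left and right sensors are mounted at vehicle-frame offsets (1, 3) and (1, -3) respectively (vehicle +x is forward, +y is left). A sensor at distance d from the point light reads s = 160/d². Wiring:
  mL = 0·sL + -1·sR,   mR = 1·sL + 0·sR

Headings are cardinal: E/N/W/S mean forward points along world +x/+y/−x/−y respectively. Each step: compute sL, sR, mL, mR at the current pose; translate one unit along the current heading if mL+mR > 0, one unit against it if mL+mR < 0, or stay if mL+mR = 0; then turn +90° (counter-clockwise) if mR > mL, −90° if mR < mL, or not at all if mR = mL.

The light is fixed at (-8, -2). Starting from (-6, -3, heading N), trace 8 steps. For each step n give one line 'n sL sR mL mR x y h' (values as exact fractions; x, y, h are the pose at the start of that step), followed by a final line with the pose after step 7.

n=0: pose=(-6,-3,N); sL=160, sR=32/5; mL=-32/5, mR=160; mL+mR=768/5 → advance +1; mR−mL=832/5 → turn +1·90°
n=1: pose=(-6,-2,W); sL=16, sR=16; mL=-16, mR=16; mL+mR=0 → advance +0; mR−mL=32 → turn +1·90°
n=2: pose=(-6,-2,S); sL=80/13, sR=80; mL=-80, mR=80/13; mL+mR=-960/13 → advance -1; mR−mL=1120/13 → turn +1·90°
n=3: pose=(-6,-1,E); sL=32/5, sR=160/13; mL=-160/13, mR=32/5; mL+mR=-384/65 → advance -1; mR−mL=1216/65 → turn +1·90°
n=4: pose=(-7,-1,N); sL=20, sR=8; mL=-8, mR=20; mL+mR=12 → advance +1; mR−mL=28 → turn +1·90°
n=5: pose=(-7,0,W); sL=160, sR=32/5; mL=-32/5, mR=160; mL+mR=768/5 → advance +1; mR−mL=832/5 → turn +1·90°
n=6: pose=(-8,0,S); sL=16, sR=16; mL=-16, mR=16; mL+mR=0 → advance +0; mR−mL=32 → turn +1·90°
n=7: pose=(-8,0,E); sL=80/13, sR=80; mL=-80, mR=80/13; mL+mR=-960/13 → advance -1; mR−mL=1120/13 → turn +1·90°

0 160 32/5 -32/5 160 -6 -3 N
1 16 16 -16 16 -6 -2 W
2 80/13 80 -80 80/13 -6 -2 S
3 32/5 160/13 -160/13 32/5 -6 -1 E
4 20 8 -8 20 -7 -1 N
5 160 32/5 -32/5 160 -7 0 W
6 16 16 -16 16 -8 0 S
7 80/13 80 -80 80/13 -8 0 E
final -9 0 N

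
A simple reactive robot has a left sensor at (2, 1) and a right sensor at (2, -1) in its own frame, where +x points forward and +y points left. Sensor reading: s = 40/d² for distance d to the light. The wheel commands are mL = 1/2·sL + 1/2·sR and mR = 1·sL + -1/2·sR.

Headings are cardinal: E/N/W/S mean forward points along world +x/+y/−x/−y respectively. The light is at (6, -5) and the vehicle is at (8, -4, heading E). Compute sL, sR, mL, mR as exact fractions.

2 5/2 9/4 3/4

left sensor world pos  = (10, -3); dL² = 20
right sensor world pos = (10, -5); dR² = 16
sL = 40/20 = 2
sR = 40/16 = 5/2
mL = 1/2·sL + 1/2·sR = 9/4
mR = 1·sL + -1/2·sR = 3/4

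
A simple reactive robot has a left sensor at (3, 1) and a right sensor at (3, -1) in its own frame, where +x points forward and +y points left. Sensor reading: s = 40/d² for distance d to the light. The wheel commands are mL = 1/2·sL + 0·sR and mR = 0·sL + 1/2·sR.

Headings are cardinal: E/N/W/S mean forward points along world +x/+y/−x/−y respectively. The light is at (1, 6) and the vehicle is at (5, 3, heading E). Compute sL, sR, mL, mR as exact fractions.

left sensor world pos  = (8, 4); dL² = 53
right sensor world pos = (8, 2); dR² = 65
sL = 40/53 = 40/53
sR = 40/65 = 8/13
mL = 1/2·sL + 0·sR = 20/53
mR = 0·sL + 1/2·sR = 4/13

40/53 8/13 20/53 4/13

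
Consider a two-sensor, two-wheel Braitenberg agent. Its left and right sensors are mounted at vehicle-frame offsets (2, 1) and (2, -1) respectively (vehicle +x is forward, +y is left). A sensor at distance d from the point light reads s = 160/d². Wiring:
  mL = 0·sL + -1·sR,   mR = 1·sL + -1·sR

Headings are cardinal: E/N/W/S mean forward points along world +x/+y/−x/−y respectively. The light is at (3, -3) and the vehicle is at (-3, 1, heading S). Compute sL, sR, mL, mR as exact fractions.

160/29 160/53 -160/53 3840/1537

left sensor world pos  = (-2, -1); dL² = 29
right sensor world pos = (-4, -1); dR² = 53
sL = 160/29 = 160/29
sR = 160/53 = 160/53
mL = 0·sL + -1·sR = -160/53
mR = 1·sL + -1·sR = 3840/1537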